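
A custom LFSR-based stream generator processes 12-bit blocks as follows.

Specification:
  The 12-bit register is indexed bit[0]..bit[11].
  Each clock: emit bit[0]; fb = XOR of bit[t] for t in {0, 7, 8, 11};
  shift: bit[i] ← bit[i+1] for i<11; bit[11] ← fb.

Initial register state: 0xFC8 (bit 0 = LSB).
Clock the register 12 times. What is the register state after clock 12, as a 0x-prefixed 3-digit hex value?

reg_0 = 0xFC8
clock 1: out=0, reg = 0xFE4
clock 2: out=0, reg = 0xFF2
clock 3: out=0, reg = 0xFF9
clock 4: out=1, reg = 0x7FC
clock 5: out=0, reg = 0x3FE
clock 6: out=0, reg = 0x1FF
clock 7: out=1, reg = 0x8FF
clock 8: out=1, reg = 0xC7F
clock 9: out=1, reg = 0x63F
clock 10: out=1, reg = 0xB1F
clock 11: out=1, reg = 0xD8F
clock 12: out=1, reg = 0x6C7

0x6C7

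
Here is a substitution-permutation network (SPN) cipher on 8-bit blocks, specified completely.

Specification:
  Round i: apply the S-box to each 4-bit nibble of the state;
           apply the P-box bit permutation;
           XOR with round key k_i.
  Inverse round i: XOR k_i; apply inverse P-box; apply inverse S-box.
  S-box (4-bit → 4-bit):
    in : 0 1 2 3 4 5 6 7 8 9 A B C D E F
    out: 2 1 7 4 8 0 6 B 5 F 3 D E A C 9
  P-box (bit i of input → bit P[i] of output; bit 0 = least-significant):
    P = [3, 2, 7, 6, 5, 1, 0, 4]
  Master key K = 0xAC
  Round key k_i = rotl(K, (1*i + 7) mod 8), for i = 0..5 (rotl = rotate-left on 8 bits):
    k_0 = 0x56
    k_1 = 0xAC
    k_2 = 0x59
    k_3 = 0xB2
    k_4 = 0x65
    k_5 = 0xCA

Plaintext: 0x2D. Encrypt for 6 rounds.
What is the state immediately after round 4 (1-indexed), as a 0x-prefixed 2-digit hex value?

s_0 = plaintext = 0x2D
s_1 = Round(s_0, k_0) = 0x31
s_2 = Round(s_1, k_1) = 0xA5
s_3 = Round(s_2, k_2) = 0x7B
s_4 = Round(s_3, k_3) = 0x48
s_5 = Round(s_4, k_4) = 0xFD
s_6 = Round(s_5, k_5) = 0xBE

0x48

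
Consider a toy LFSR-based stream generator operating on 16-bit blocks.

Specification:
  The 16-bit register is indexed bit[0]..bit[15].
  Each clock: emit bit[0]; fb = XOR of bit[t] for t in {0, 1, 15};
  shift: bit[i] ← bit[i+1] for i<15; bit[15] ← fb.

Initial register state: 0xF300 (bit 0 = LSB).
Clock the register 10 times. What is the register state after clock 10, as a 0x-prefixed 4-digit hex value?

reg_0 = 0xF300
clock 1: out=0, reg = 0xF980
clock 2: out=0, reg = 0xFCC0
clock 3: out=0, reg = 0xFE60
clock 4: out=0, reg = 0xFF30
clock 5: out=0, reg = 0xFF98
clock 6: out=0, reg = 0xFFCC
clock 7: out=0, reg = 0xFFE6
clock 8: out=0, reg = 0x7FF3
clock 9: out=1, reg = 0x3FF9
clock 10: out=1, reg = 0x9FFC

0x9FFC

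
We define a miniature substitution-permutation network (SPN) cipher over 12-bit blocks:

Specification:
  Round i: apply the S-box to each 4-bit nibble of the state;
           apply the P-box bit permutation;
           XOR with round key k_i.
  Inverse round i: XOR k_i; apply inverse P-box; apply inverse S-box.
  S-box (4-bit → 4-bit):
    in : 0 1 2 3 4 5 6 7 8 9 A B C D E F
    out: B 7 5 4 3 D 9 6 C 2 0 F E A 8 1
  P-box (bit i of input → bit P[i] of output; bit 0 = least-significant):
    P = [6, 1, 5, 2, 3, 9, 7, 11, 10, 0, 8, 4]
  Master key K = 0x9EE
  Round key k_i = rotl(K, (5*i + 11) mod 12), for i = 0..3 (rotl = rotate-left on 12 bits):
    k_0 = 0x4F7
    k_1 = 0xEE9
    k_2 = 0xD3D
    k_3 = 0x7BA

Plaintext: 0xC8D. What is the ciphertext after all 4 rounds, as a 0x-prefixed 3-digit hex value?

s_0 = plaintext = 0xC8D
s_1 = Round(s_0, k_0) = 0xD60
s_2 = Round(s_1, k_1) = 0x6B6
s_3 = Round(s_2, k_2) = 0x3E1
s_4 = Round(s_3, k_3) = 0xED8

0xED8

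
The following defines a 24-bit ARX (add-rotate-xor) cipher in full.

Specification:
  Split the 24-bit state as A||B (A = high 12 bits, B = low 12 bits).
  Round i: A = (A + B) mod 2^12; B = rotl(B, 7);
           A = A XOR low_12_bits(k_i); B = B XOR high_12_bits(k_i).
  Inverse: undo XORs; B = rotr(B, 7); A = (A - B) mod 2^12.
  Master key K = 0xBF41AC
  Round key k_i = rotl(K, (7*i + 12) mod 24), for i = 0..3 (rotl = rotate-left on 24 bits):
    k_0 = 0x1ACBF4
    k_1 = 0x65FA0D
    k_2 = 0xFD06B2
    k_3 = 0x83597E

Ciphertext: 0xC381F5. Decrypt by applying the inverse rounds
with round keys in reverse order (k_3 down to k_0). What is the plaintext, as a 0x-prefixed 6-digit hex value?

0x2E860F

s_0 = ciphertext = 0xC381F5
s_1 = InvRound(s_0, k_3) = 0xD33813
s_2 = InvRound(s_1, k_2) = 0x31286F
s_3 = InvRound(s_2, k_1) = 0x30361C
s_4 = InvRound(s_3, k_0) = 0x2E860F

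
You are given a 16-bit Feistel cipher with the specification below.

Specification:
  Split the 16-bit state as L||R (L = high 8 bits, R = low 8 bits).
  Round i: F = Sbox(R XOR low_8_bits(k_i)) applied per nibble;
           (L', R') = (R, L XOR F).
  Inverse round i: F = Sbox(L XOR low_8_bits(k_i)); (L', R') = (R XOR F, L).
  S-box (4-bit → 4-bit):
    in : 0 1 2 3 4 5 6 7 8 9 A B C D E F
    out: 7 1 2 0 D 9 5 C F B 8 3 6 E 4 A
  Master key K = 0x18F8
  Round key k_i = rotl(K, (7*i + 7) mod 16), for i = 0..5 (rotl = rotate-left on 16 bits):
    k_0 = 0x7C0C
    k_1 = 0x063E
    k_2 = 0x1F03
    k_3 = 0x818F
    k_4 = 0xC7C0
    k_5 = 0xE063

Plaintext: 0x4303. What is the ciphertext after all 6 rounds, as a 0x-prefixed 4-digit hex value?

0x3028

s_0 = plaintext = 0x4303
s_1 = Round(s_0, k_0) = 0x0339
s_2 = Round(s_1, k_1) = 0x397F
s_3 = Round(s_2, k_2) = 0x7FFF
s_4 = Round(s_3, k_3) = 0xFFB8
s_5 = Round(s_4, k_4) = 0xB830
s_6 = Round(s_5, k_5) = 0x3028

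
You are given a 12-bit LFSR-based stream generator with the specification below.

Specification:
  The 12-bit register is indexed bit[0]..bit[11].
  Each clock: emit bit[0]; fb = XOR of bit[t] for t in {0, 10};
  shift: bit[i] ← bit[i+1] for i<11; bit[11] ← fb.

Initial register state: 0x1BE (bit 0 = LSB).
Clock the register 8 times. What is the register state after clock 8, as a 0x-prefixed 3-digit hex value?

reg_0 = 0x1BE
clock 1: out=0, reg = 0x0DF
clock 2: out=1, reg = 0x86F
clock 3: out=1, reg = 0xC37
clock 4: out=1, reg = 0x61B
clock 5: out=1, reg = 0x30D
clock 6: out=1, reg = 0x986
clock 7: out=0, reg = 0x4C3
clock 8: out=1, reg = 0x261

0x261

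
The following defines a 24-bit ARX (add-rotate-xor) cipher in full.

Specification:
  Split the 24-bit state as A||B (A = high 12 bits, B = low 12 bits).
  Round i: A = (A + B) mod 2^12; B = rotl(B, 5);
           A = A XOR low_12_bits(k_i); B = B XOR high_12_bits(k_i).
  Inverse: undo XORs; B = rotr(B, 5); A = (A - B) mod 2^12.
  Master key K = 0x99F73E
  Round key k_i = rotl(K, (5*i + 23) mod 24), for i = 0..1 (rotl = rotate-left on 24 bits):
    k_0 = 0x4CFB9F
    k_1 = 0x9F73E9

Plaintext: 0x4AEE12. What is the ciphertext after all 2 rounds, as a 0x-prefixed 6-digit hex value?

s_0 = plaintext = 0x4AEE12
s_1 = Round(s_0, k_0) = 0x95F693
s_2 = Round(s_1, k_1) = 0xC1BB9A

0xC1BB9A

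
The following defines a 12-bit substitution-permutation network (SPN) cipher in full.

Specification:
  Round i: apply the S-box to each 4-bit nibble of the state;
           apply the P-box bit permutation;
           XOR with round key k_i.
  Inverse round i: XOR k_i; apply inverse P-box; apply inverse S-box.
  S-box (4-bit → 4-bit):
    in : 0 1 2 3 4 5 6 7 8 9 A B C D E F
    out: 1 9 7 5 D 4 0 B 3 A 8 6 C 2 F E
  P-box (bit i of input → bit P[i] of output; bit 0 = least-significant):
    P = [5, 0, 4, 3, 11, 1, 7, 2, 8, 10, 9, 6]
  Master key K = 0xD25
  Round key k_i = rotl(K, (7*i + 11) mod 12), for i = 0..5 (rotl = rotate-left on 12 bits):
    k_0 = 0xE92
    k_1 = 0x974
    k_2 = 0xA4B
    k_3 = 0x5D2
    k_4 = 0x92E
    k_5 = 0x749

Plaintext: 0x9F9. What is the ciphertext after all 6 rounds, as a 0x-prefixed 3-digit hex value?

0x882

s_0 = plaintext = 0x9F9
s_1 = Round(s_0, k_0) = 0xA5D
s_2 = Round(s_1, k_1) = 0x9B5
s_3 = Round(s_2, k_2) = 0xE99
s_4 = Round(s_3, k_3) = 0x29D
s_5 = Round(s_4, k_4) = 0xE29
s_6 = Round(s_5, k_5) = 0x882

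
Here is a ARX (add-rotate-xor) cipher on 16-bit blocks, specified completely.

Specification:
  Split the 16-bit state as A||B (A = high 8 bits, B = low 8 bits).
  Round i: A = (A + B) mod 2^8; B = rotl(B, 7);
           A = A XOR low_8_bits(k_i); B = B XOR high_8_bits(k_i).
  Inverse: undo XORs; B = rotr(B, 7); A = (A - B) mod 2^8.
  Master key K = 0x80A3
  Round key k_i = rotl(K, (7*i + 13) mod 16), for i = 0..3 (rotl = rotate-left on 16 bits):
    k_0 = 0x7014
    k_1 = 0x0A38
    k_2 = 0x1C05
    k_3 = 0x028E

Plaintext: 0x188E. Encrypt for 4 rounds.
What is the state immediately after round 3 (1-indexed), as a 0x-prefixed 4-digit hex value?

s_0 = plaintext = 0x188E
s_1 = Round(s_0, k_0) = 0xB237
s_2 = Round(s_1, k_1) = 0xD191
s_3 = Round(s_2, k_2) = 0x67D4
s_4 = Round(s_3, k_3) = 0xB568

0x67D4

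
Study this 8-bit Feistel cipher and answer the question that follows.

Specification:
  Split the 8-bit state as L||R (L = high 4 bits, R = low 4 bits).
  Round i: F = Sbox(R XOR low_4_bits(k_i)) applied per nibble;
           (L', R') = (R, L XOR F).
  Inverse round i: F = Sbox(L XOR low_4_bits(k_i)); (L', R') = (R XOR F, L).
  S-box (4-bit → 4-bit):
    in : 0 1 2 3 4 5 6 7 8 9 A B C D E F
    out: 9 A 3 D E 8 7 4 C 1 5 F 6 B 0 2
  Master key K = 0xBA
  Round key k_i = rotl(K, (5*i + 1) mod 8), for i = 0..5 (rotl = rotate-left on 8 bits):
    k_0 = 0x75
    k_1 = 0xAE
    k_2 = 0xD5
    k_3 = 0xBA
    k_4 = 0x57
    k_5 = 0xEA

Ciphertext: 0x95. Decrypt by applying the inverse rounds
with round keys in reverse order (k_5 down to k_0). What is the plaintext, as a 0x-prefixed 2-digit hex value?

s_0 = ciphertext = 0x95
s_1 = InvRound(s_0, k_5) = 0x89
s_2 = InvRound(s_1, k_4) = 0xB8
s_3 = InvRound(s_2, k_3) = 0x2B
s_4 = InvRound(s_3, k_2) = 0xF2
s_5 = InvRound(s_4, k_1) = 0x8F
s_6 = InvRound(s_5, k_0) = 0x48

0x48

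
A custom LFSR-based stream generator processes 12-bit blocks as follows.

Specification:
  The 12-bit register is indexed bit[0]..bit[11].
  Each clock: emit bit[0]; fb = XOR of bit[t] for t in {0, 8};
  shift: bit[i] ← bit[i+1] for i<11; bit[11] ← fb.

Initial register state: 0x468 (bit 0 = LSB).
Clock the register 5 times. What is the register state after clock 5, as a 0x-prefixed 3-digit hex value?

0x623

reg_0 = 0x468
clock 1: out=0, reg = 0x234
clock 2: out=0, reg = 0x11A
clock 3: out=0, reg = 0x88D
clock 4: out=1, reg = 0xC46
clock 5: out=0, reg = 0x623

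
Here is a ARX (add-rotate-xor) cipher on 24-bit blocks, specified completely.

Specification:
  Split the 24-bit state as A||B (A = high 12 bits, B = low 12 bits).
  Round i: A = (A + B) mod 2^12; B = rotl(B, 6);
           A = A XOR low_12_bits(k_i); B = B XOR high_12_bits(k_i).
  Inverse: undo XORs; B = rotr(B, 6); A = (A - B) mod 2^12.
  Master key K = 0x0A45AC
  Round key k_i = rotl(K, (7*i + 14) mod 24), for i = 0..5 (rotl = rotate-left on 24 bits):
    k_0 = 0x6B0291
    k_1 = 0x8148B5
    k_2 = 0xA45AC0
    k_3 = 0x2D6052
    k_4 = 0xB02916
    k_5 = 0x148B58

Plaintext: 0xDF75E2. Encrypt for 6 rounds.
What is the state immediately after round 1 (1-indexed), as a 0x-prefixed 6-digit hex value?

s_0 = plaintext = 0xDF75E2
s_1 = Round(s_0, k_0) = 0x148E27
s_2 = Round(s_1, k_1) = 0x7DA1EC
s_3 = Round(s_2, k_2) = 0x306142
s_4 = Round(s_3, k_3) = 0x41A253
s_5 = Round(s_4, k_4) = 0xF7BFCB
s_6 = Round(s_5, k_5) = 0x41E3B7

0x148E27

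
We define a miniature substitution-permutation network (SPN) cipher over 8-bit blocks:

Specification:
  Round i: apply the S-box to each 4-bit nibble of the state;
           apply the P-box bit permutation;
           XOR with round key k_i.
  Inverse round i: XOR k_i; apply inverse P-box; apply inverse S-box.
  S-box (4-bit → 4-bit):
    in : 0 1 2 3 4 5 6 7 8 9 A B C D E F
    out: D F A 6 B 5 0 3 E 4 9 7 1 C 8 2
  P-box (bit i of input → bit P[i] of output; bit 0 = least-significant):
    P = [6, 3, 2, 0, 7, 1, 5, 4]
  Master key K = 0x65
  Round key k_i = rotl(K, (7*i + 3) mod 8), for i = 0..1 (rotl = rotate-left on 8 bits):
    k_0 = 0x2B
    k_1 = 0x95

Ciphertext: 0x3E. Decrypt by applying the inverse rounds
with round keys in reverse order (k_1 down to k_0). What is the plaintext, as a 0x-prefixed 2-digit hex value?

0xA2

s_0 = ciphertext = 0x3E
s_1 = InvRound(s_0, k_1) = 0xB2
s_2 = InvRound(s_1, k_0) = 0xA2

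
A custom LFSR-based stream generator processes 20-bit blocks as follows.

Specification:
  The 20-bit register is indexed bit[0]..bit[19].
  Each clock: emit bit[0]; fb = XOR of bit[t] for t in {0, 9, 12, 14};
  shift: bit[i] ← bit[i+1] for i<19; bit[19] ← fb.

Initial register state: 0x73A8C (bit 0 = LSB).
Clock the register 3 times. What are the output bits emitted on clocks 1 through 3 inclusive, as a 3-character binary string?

001

reg_0 = 0x73A8C
clock 1: out=0, reg = 0x39D46
clock 2: out=0, reg = 0x9CEA3
clock 3: out=1, reg = 0xCE751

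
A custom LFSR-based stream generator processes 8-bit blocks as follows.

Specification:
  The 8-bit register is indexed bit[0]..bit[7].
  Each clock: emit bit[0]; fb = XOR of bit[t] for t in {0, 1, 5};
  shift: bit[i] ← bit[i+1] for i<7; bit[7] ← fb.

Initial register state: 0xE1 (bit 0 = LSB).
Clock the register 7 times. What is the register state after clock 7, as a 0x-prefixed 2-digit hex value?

0x4D

reg_0 = 0xE1
clock 1: out=1, reg = 0x70
clock 2: out=0, reg = 0xB8
clock 3: out=0, reg = 0xDC
clock 4: out=0, reg = 0x6E
clock 5: out=0, reg = 0x37
clock 6: out=1, reg = 0x9B
clock 7: out=1, reg = 0x4D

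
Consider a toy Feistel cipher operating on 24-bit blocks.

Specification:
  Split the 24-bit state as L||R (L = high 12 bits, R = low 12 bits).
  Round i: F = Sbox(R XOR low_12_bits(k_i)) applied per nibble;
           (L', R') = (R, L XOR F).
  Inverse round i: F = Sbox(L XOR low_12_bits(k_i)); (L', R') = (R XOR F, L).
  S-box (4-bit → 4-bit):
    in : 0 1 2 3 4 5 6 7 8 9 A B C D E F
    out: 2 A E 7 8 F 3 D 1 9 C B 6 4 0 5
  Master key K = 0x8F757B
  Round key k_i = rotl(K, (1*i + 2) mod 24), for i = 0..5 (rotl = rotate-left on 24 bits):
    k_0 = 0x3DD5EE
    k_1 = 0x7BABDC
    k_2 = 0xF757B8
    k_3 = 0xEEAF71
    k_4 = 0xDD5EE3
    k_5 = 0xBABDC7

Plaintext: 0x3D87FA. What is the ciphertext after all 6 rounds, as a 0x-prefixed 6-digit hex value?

s_0 = plaintext = 0x3D87FA
s_1 = Round(s_0, k_0) = 0x7FAD70
s_2 = Round(s_1, k_1) = 0xD7043C
s_3 = Round(s_2, k_2) = 0x43CA68
s_4 = Round(s_3, k_3) = 0xA68B95
s_5 = Round(s_4, k_4) = 0xB955BB
s_6 = Round(s_5, k_5) = 0x5BBA43

0x5BBA43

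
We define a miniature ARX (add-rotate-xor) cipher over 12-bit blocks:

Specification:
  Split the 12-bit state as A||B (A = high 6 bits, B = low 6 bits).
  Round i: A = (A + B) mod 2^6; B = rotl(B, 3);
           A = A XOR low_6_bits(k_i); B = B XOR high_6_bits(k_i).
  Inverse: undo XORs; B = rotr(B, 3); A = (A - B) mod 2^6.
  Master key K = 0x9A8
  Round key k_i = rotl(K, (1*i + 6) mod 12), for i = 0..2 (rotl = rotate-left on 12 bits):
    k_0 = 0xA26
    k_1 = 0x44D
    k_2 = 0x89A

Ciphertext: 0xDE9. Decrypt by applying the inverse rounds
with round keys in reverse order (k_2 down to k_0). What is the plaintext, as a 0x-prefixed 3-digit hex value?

0xC4D

s_0 = ciphertext = 0xDE9
s_1 = InvRound(s_0, k_2) = 0x519
s_2 = InvRound(s_1, k_1) = 0x601
s_3 = InvRound(s_2, k_0) = 0xC4D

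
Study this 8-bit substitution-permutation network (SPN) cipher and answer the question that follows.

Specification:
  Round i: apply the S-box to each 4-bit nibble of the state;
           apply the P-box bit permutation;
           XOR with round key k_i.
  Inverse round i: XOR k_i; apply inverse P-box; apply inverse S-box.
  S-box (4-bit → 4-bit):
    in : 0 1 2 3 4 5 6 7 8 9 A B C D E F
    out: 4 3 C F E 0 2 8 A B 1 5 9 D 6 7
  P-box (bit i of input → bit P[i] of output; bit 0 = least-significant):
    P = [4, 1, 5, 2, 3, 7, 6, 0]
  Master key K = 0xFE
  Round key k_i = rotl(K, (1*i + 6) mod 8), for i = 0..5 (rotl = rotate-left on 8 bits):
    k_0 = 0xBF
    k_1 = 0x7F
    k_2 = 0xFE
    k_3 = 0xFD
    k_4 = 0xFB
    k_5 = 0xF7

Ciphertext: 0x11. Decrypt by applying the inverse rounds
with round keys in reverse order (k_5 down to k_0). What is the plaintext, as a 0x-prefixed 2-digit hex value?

0xED

s_0 = ciphertext = 0x11
s_1 = InvRound(s_0, k_5) = 0xE4
s_2 = InvRound(s_1, k_4) = 0xC9
s_3 = InvRound(s_2, k_3) = 0x5D
s_4 = InvRound(s_3, k_2) = 0x8E
s_5 = InvRound(s_4, k_1) = 0x4B
s_6 = InvRound(s_5, k_0) = 0xED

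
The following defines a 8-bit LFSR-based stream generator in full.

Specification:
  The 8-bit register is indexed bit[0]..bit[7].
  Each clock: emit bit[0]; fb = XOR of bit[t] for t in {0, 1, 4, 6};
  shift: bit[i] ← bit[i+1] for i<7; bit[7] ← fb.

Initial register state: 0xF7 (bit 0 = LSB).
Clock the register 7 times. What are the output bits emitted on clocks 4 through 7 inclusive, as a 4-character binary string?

0111

reg_0 = 0xF7
clock 1: out=1, reg = 0x7B
clock 2: out=1, reg = 0x3D
clock 3: out=1, reg = 0x1E
clock 4: out=0, reg = 0x0F
clock 5: out=1, reg = 0x07
clock 6: out=1, reg = 0x03
clock 7: out=1, reg = 0x01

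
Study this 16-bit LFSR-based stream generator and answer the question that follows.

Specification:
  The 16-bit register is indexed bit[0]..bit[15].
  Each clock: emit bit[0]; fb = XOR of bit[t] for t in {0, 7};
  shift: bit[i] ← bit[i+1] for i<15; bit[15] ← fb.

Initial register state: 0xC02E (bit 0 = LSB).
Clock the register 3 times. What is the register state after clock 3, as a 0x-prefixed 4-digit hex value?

reg_0 = 0xC02E
clock 1: out=0, reg = 0x6017
clock 2: out=1, reg = 0xB00B
clock 3: out=1, reg = 0xD805

0xD805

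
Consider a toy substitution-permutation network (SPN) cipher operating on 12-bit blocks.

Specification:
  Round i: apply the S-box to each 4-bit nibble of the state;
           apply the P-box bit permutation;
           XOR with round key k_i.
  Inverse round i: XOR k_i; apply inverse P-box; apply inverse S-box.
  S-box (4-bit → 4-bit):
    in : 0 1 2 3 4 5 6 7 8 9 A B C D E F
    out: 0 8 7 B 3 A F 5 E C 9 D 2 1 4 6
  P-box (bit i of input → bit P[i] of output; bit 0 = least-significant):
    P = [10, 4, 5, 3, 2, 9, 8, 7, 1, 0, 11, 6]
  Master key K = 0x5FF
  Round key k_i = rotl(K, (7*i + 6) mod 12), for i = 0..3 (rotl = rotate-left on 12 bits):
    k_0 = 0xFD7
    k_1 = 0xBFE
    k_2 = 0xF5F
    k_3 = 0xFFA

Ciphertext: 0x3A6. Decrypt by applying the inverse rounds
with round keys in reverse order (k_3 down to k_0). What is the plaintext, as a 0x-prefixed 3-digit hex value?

s_0 = ciphertext = 0x3A6
s_1 = InvRound(s_0, k_3) = 0x9D3
s_2 = InvRound(s_1, k_2) = 0x03A
s_3 = InvRound(s_2, k_1) = 0x960
s_4 = InvRound(s_3, k_0) = 0x432

0x432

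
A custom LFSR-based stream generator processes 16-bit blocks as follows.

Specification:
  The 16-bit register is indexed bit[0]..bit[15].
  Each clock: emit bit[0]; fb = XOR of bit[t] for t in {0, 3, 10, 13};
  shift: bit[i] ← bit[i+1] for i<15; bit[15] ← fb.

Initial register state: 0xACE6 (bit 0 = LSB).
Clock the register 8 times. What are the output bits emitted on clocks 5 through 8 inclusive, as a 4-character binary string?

0111

reg_0 = 0xACE6
clock 1: out=0, reg = 0x5673
clock 2: out=1, reg = 0x2B39
clock 3: out=1, reg = 0x959C
clock 4: out=0, reg = 0x4ACE
clock 5: out=0, reg = 0xA567
clock 6: out=1, reg = 0xD2B3
clock 7: out=1, reg = 0xE959
clock 8: out=1, reg = 0xF4AC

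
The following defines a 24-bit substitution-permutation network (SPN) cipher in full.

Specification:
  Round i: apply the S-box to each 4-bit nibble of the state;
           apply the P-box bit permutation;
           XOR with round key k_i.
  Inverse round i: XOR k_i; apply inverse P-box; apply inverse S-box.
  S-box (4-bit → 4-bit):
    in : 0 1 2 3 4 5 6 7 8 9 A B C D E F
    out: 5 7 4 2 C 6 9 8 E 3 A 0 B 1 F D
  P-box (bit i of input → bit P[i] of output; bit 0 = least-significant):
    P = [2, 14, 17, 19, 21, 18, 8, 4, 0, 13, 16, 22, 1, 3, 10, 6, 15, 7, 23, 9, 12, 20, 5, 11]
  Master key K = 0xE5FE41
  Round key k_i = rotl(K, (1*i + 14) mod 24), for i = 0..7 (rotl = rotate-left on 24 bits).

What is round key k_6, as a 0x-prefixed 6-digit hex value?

0x1E5FE4

K = 0xE5FE41
k_0 = rotl(K, (1*0+14) mod 24) = rotl(K, 14) = 0x90797F
k_1 = rotl(K, (1*1+14) mod 24) = rotl(K, 15) = 0x20F2FF
k_2 = rotl(K, (1*2+14) mod 24) = rotl(K, 16) = 0x41E5FE
k_3 = rotl(K, (1*3+14) mod 24) = rotl(K, 17) = 0x83CBFC
k_4 = rotl(K, (1*4+14) mod 24) = rotl(K, 18) = 0x0797F9
k_5 = rotl(K, (1*5+14) mod 24) = rotl(K, 19) = 0x0F2FF2
k_6 = rotl(K, (1*6+14) mod 24) = rotl(K, 20) = 0x1E5FE4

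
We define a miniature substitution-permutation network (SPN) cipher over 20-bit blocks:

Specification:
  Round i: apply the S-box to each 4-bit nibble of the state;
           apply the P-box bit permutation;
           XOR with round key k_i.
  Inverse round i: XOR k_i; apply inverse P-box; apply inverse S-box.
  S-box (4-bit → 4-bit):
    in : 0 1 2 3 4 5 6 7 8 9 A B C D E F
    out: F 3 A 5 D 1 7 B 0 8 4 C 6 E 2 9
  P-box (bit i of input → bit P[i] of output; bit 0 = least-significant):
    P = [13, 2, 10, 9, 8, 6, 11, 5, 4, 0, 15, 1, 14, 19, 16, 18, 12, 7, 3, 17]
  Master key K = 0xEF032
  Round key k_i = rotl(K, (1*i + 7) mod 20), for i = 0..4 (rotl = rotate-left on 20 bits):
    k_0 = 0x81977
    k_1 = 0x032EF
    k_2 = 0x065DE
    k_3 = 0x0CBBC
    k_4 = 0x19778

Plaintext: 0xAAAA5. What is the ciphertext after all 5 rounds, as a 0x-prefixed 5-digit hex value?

0x121AA

s_0 = plaintext = 0xAAAA5
s_1 = Round(s_0, k_0) = 0x9B17F
s_2 = Round(s_1, k_1) = 0x7119E
s_3 = Round(s_2, k_2) = 0xA356B
s_4 = Round(s_3, k_3) = 0x184E4
s_5 = Round(s_4, k_4) = 0x121AA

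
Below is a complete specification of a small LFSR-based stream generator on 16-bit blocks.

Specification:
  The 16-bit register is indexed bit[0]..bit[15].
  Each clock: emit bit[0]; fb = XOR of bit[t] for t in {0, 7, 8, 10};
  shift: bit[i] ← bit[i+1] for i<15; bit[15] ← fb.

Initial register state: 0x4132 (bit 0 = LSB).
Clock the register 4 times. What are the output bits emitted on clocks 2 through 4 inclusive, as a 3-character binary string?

reg_0 = 0x4132
clock 1: out=0, reg = 0xA099
clock 2: out=1, reg = 0x504C
clock 3: out=0, reg = 0x2826
clock 4: out=0, reg = 0x1413

100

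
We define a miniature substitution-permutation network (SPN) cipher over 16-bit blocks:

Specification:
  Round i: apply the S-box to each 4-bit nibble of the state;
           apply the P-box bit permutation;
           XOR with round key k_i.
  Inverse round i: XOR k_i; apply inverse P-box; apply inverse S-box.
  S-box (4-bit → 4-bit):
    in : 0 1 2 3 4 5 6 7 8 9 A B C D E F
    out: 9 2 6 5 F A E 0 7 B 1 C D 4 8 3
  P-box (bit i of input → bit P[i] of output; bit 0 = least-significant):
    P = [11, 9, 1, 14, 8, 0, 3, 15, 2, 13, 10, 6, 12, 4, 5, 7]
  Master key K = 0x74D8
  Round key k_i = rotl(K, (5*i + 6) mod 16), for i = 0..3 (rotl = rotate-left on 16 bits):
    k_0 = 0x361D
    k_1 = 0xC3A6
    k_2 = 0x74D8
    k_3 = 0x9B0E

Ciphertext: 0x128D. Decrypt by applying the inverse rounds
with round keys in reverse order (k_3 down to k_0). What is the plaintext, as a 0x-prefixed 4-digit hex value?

s_0 = ciphertext = 0x128D
s_1 = InvRound(s_0, k_3) = 0xE793
s_2 = InvRound(s_1, k_2) = 0xAE42
s_3 = InvRound(s_2, k_1) = 0xB4A0
s_4 = InvRound(s_3, k_0) = 0x6A61

0x6A61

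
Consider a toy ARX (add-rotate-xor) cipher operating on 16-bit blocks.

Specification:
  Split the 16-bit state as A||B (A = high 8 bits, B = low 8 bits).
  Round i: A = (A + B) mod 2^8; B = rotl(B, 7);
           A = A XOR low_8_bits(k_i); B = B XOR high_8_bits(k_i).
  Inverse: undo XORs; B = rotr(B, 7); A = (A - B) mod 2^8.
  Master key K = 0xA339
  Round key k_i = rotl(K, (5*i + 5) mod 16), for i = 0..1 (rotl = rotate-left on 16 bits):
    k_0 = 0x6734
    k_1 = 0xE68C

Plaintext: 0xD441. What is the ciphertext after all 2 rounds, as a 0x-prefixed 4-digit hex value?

s_0 = plaintext = 0xD441
s_1 = Round(s_0, k_0) = 0x21C7
s_2 = Round(s_1, k_1) = 0x6405

0x6405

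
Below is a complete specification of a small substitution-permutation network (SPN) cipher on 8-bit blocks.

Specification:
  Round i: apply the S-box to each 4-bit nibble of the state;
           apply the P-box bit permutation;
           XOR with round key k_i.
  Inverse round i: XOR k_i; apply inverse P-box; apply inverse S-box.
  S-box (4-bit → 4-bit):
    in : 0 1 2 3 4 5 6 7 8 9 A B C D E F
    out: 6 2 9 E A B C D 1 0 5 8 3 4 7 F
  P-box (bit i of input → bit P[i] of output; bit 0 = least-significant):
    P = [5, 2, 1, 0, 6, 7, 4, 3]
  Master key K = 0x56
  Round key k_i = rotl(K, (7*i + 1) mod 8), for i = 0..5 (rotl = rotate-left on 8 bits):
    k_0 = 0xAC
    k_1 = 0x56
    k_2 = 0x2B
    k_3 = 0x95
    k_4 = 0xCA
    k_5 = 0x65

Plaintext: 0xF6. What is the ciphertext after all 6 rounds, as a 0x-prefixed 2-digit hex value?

s_0 = plaintext = 0xF6
s_1 = Round(s_0, k_0) = 0x77
s_2 = Round(s_1, k_1) = 0x2D
s_3 = Round(s_2, k_2) = 0x61
s_4 = Round(s_3, k_3) = 0x89
s_5 = Round(s_4, k_4) = 0x8A
s_6 = Round(s_5, k_5) = 0x07

0x07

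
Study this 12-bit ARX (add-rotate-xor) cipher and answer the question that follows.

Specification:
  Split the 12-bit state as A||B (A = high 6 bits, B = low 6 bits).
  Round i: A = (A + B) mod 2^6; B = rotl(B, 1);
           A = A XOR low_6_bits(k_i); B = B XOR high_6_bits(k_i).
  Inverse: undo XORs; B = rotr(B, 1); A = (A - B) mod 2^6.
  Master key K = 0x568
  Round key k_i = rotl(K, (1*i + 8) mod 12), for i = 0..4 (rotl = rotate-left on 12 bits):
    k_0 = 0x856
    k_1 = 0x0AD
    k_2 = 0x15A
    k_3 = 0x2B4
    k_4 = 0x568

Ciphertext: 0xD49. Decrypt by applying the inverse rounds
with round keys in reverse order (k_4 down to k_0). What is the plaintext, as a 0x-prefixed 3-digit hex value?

0x0E8

s_0 = ciphertext = 0xD49
s_1 = InvRound(s_0, k_4) = 0x3CE
s_2 = InvRound(s_1, k_3) = 0xE42
s_3 = InvRound(s_2, k_2) = 0x023
s_4 = InvRound(s_3, k_1) = 0xF70
s_5 = InvRound(s_4, k_0) = 0x0E8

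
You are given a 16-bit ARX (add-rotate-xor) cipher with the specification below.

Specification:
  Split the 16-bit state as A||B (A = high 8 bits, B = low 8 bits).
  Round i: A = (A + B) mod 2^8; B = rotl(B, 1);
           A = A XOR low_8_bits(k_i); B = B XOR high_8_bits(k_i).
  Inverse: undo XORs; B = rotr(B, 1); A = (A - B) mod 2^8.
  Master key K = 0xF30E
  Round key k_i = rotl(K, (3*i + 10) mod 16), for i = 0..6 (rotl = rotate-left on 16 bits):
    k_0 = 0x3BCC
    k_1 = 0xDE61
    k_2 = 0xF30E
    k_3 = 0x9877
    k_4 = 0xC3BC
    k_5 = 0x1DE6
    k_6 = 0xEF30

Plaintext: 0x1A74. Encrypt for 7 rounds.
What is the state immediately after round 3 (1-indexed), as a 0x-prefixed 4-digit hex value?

0xE301

s_0 = plaintext = 0x1A74
s_1 = Round(s_0, k_0) = 0x42D3
s_2 = Round(s_1, k_1) = 0x7479
s_3 = Round(s_2, k_2) = 0xE301
s_4 = Round(s_3, k_3) = 0x939A
s_5 = Round(s_4, k_4) = 0x91F6
s_6 = Round(s_5, k_5) = 0x61F0
s_7 = Round(s_6, k_6) = 0x610E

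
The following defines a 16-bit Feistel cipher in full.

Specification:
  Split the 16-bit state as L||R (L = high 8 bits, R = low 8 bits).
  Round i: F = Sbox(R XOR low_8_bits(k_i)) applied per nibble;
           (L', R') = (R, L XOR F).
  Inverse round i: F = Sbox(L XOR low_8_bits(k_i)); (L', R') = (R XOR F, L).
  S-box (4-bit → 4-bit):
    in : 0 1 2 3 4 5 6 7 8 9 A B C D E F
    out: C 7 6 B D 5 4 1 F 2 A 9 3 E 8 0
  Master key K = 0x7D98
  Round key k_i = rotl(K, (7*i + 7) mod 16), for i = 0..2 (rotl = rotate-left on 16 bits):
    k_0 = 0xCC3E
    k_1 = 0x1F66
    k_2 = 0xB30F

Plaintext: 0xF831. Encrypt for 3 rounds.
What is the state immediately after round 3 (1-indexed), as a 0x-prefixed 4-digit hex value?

0x697C

s_0 = plaintext = 0xF831
s_1 = Round(s_0, k_0) = 0x3138
s_2 = Round(s_1, k_1) = 0x3869
s_3 = Round(s_2, k_2) = 0x697C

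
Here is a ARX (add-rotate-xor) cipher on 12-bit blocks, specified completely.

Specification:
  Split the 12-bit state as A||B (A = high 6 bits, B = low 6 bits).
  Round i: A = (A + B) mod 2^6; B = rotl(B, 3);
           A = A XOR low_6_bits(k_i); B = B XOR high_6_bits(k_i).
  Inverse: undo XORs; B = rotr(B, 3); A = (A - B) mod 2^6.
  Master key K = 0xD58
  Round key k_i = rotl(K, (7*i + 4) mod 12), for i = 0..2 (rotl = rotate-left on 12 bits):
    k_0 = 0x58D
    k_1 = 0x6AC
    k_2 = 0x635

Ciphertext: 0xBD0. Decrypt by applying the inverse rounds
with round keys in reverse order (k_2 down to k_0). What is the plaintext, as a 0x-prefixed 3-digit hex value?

0xBA9

s_0 = ciphertext = 0xBD0
s_1 = InvRound(s_0, k_2) = 0x641
s_2 = InvRound(s_1, k_1) = 0x69B
s_3 = InvRound(s_2, k_0) = 0xBA9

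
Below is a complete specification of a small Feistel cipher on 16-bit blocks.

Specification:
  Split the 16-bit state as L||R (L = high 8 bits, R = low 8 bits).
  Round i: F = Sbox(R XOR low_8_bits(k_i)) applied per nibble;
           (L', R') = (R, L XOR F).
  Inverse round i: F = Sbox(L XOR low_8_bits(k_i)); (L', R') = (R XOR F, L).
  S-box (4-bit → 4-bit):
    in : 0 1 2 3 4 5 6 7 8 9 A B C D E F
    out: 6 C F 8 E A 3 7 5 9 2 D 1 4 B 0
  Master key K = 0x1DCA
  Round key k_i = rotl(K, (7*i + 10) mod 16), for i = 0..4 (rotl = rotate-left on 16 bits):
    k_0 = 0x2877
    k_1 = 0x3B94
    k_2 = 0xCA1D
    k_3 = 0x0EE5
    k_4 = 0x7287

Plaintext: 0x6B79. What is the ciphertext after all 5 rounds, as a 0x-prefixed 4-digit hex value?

s_0 = plaintext = 0x6B79
s_1 = Round(s_0, k_0) = 0x7900
s_2 = Round(s_1, k_1) = 0x00E7
s_3 = Round(s_2, k_2) = 0xE702
s_4 = Round(s_3, k_3) = 0x0250
s_5 = Round(s_4, k_4) = 0x5045

0x5045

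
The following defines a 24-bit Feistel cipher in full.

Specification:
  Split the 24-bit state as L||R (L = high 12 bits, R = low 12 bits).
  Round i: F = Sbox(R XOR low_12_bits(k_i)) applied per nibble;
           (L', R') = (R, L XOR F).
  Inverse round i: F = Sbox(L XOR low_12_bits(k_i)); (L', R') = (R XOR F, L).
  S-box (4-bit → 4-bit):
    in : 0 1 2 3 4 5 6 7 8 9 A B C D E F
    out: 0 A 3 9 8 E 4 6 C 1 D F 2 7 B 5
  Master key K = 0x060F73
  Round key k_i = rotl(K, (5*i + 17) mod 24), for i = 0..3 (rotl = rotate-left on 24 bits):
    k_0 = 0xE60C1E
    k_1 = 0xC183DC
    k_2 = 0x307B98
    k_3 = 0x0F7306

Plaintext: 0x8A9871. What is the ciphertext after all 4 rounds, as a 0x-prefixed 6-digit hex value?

s_0 = plaintext = 0x8A9871
s_1 = Round(s_0, k_0) = 0x8710EC
s_2 = Round(s_1, k_1) = 0x0EC1E1
s_3 = Round(s_2, k_2) = 0x1E1D8D
s_4 = Round(s_3, k_3) = 0xD8DA2E

0xD8DA2E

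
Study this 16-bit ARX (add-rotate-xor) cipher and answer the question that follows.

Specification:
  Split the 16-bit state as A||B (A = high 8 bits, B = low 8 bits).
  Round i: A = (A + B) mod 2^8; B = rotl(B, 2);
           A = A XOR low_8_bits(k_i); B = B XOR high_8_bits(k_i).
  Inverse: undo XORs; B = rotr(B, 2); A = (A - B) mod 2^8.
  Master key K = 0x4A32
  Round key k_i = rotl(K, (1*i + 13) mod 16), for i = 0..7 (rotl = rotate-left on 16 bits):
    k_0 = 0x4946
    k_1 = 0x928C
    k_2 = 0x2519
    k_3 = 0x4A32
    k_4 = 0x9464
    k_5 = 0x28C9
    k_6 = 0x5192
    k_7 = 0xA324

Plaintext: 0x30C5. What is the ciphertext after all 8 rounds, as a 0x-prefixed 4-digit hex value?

s_0 = plaintext = 0x30C5
s_1 = Round(s_0, k_0) = 0xB35E
s_2 = Round(s_1, k_1) = 0x9DEB
s_3 = Round(s_2, k_2) = 0x918A
s_4 = Round(s_3, k_3) = 0x2960
s_5 = Round(s_4, k_4) = 0xED15
s_6 = Round(s_5, k_5) = 0xCB7C
s_7 = Round(s_6, k_6) = 0xD5A0
s_8 = Round(s_7, k_7) = 0x5121

0x5121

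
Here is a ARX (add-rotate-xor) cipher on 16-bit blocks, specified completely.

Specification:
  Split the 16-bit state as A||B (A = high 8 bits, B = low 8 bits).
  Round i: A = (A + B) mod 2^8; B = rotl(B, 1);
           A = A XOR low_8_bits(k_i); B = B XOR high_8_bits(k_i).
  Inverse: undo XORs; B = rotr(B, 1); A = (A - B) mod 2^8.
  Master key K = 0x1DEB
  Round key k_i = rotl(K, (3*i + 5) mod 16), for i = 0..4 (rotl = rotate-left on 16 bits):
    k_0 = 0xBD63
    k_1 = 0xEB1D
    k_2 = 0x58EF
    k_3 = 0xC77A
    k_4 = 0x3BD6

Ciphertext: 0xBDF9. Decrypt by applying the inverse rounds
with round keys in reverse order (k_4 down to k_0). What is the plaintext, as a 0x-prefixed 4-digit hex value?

0x1545

s_0 = ciphertext = 0xBDF9
s_1 = InvRound(s_0, k_4) = 0x0A61
s_2 = InvRound(s_1, k_3) = 0x1D53
s_3 = InvRound(s_2, k_2) = 0x6D85
s_4 = InvRound(s_3, k_1) = 0x3937
s_5 = InvRound(s_4, k_0) = 0x1545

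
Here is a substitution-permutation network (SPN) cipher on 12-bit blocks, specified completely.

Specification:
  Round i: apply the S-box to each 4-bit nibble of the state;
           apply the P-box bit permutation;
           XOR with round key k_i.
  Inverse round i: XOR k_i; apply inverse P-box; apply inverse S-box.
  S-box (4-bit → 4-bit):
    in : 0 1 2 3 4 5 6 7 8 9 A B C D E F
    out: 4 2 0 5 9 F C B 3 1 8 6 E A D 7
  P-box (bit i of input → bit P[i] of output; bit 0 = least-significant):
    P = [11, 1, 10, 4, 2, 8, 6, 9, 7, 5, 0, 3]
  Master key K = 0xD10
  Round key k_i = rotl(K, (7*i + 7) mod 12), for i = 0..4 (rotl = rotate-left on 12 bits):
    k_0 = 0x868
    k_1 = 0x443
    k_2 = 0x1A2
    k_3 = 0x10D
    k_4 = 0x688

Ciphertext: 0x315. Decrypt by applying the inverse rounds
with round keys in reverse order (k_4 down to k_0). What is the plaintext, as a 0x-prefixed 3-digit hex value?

0x7EE

s_0 = ciphertext = 0x315
s_1 = InvRound(s_0, k_4) = 0xE86
s_2 = InvRound(s_1, k_3) = 0xEDF
s_3 = InvRound(s_2, k_2) = 0xC5E
s_4 = InvRound(s_3, k_1) = 0x694
s_5 = InvRound(s_4, k_0) = 0x7EE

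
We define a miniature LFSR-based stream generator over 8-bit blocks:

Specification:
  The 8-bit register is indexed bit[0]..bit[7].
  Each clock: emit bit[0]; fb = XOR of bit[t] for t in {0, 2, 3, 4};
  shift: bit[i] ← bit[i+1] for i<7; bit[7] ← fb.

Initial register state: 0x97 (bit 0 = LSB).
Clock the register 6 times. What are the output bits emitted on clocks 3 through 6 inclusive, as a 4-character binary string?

reg_0 = 0x97
clock 1: out=1, reg = 0xCB
clock 2: out=1, reg = 0x65
clock 3: out=1, reg = 0x32
clock 4: out=0, reg = 0x99
clock 5: out=1, reg = 0xCC
clock 6: out=0, reg = 0x66

1010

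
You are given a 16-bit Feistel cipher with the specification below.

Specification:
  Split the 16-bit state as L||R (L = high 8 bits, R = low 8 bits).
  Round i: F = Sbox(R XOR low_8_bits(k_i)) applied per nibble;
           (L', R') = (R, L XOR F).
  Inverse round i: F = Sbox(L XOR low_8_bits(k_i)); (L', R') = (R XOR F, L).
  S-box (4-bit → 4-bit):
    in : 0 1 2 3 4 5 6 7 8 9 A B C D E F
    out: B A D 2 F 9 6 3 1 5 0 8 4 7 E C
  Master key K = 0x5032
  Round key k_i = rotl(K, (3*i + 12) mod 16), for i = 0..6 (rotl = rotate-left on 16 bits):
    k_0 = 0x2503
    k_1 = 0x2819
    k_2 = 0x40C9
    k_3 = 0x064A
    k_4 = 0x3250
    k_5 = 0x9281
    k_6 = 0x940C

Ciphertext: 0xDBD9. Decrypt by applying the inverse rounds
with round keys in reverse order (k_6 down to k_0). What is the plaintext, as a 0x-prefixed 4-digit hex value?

s_0 = ciphertext = 0xDBD9
s_1 = InvRound(s_0, k_6) = 0xAADB
s_2 = InvRound(s_1, k_5) = 0x03AA
s_3 = InvRound(s_2, k_4) = 0x3803
s_4 = InvRound(s_3, k_3) = 0x3E38
s_5 = InvRound(s_4, k_2) = 0xFB3E
s_6 = InvRound(s_5, k_1) = 0xD3FB
s_7 = InvRound(s_6, k_0) = 0x80D3

0x80D3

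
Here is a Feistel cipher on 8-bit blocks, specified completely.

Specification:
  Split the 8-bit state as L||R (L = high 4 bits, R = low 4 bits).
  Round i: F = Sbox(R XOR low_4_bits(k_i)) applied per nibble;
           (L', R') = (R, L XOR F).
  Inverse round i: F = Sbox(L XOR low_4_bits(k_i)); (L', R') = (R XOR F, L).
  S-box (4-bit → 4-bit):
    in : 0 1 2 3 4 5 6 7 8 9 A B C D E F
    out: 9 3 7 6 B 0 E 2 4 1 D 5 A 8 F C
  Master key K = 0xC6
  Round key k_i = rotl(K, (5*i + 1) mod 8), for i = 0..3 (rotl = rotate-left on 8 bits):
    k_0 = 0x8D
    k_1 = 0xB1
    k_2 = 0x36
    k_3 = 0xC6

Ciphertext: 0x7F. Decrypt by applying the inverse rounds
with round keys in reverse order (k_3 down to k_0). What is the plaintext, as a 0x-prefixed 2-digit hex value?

s_0 = ciphertext = 0x7F
s_1 = InvRound(s_0, k_3) = 0xC7
s_2 = InvRound(s_1, k_2) = 0xAC
s_3 = InvRound(s_2, k_1) = 0x9A
s_4 = InvRound(s_3, k_0) = 0x19

0x19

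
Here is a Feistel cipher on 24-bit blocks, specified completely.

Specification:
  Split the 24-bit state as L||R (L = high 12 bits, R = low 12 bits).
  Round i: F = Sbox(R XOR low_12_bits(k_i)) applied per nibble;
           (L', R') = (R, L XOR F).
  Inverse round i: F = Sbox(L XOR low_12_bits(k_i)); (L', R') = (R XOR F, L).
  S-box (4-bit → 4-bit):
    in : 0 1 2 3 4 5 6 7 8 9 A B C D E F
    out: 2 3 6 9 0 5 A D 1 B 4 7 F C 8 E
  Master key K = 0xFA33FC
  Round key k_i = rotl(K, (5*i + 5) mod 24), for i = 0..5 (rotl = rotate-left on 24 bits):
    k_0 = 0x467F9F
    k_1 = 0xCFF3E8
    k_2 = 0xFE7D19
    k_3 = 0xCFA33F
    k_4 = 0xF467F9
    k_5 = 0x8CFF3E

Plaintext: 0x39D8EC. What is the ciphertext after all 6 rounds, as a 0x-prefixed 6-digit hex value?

0xEE0D45

s_0 = plaintext = 0x39D8EC
s_1 = Round(s_0, k_0) = 0x8ECE44
s_2 = Round(s_1, k_1) = 0xE444A3
s_3 = Round(s_2, k_2) = 0x4A3530
s_4 = Round(s_3, k_3) = 0x530E8D
s_5 = Round(s_4, k_4) = 0xE8DEE0
s_6 = Round(s_5, k_5) = 0xEE0D45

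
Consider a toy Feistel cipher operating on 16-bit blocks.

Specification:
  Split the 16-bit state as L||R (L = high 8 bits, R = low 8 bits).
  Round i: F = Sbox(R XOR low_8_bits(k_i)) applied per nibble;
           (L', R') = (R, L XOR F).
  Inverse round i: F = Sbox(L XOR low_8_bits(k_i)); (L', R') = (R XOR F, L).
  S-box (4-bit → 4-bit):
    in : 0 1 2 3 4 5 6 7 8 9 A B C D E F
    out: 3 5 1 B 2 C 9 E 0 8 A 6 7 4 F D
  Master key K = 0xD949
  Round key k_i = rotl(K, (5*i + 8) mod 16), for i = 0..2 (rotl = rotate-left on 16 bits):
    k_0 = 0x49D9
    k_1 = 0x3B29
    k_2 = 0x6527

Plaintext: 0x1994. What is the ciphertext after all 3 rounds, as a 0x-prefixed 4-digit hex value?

s_0 = plaintext = 0x1994
s_1 = Round(s_0, k_0) = 0x943D
s_2 = Round(s_1, k_1) = 0x3DC6
s_3 = Round(s_2, k_2) = 0xC6C8

0xC6C8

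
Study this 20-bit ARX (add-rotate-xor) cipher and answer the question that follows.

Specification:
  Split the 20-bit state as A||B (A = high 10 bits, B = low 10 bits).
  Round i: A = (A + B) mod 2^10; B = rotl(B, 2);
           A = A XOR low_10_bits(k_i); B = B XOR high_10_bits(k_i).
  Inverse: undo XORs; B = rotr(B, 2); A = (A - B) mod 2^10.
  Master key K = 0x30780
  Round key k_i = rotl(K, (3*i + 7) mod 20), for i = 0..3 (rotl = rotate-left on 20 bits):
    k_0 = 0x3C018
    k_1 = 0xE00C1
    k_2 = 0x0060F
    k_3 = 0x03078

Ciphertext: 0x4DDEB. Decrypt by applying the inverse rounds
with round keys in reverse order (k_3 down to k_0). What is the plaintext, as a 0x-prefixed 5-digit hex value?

0xFCB89

s_0 = ciphertext = 0x4DDEB
s_1 = InvRound(s_0, k_3) = 0x75B79
s_2 = InvRound(s_1, k_2) = 0xBECDE
s_3 = InvRound(s_2, k_1) = 0xD8ED7
s_4 = InvRound(s_3, k_0) = 0xFCB89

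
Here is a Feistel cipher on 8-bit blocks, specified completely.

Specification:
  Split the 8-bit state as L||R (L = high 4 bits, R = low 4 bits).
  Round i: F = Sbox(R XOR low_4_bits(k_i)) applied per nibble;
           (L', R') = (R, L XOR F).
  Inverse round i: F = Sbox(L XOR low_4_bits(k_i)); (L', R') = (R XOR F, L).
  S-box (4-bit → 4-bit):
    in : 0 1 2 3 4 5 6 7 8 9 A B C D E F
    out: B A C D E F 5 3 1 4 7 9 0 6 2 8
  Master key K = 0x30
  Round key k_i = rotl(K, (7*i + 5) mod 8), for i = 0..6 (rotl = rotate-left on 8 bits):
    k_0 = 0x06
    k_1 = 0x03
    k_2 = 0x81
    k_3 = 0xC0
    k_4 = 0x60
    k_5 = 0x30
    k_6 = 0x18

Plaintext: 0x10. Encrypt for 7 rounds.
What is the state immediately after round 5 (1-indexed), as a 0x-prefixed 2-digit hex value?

s_0 = plaintext = 0x10
s_1 = Round(s_0, k_0) = 0x04
s_2 = Round(s_1, k_1) = 0x43
s_3 = Round(s_2, k_2) = 0x38
s_4 = Round(s_3, k_3) = 0x82
s_5 = Round(s_4, k_4) = 0x24
s_6 = Round(s_5, k_5) = 0x4C
s_7 = Round(s_6, k_6) = 0xCA

0x24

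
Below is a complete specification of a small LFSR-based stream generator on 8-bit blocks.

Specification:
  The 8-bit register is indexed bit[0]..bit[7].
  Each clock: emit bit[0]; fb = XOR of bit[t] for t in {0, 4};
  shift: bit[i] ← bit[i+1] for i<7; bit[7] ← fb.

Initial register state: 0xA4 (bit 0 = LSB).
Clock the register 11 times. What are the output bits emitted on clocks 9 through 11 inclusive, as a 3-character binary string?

011

reg_0 = 0xA4
clock 1: out=0, reg = 0x52
clock 2: out=0, reg = 0xA9
clock 3: out=1, reg = 0xD4
clock 4: out=0, reg = 0xEA
clock 5: out=0, reg = 0x75
clock 6: out=1, reg = 0x3A
clock 7: out=0, reg = 0x9D
clock 8: out=1, reg = 0x4E
clock 9: out=0, reg = 0x27
clock 10: out=1, reg = 0x93
clock 11: out=1, reg = 0x49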